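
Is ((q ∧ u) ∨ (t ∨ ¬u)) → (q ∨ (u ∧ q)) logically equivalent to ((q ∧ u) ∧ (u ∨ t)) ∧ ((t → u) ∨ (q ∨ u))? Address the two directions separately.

Forward direction. This fails. Under u = T, t = F, q = F, the left side is true but the right side is false.

Converse. Assume the antecedent. If u is true, the antecedent forces (u = T, t = F, q = T) or (u = T, t = T, q = T), and the consequent holds there. If u is false, the antecedent cannot hold. Either way the consequent holds.

Only the reverse direction holds.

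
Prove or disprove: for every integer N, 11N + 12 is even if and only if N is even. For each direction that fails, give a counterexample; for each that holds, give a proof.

Both directions hold; the statement is true.

[⇒] Suppose 11N + 12 is even. Since 11 is odd, 11N and N have the same parity, so 11N + 12 ≡ N + 12 (mod 2). As 12 is even, 11N + 12 is even exactly when N is even. Thus N is even.

[⇐] Conversely, suppose N is even; write N = 2j. Then 11N + 12 = 11·(2j) + 12 = 2·11j + 12, which is even.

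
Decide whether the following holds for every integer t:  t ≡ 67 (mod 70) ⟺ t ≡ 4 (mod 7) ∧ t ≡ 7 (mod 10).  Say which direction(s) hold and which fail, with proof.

Both directions hold; the statement is true.

(→) Suppose t ≡ 67 (mod 70); write t = 70j + 67. Since 7 ∣ 70, reducing mod 7 gives t ≡ 67 ≡ 4 (mod 7); since 10 ∣ 70, reducing mod 10 gives t ≡ 67 ≡ 7 (mod 10).

(←) Conversely, if t ≡ 4 (mod 7) and t ≡ 7 (mod 10), then by the Chinese remainder theorem t ≡ 67 (mod 70). This is exactly t ≡ 67 (mod 70).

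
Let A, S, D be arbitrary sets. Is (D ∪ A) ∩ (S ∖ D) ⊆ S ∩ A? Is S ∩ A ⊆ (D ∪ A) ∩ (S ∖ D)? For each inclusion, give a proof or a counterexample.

(⊆) Let x ∈ (D ∪ A) ∩ (S ∖ D). Then x ∈ A ∩ S and x ∉ D, from which x ∈ S ∩ A.

(⊇) This inclusion fails. Take A = {1}, S = {1}, D = {1}; then 1 ∈ S ∩ A but 1 ∉ (D ∪ A) ∩ (S ∖ D).

Only the forward inclusion holds.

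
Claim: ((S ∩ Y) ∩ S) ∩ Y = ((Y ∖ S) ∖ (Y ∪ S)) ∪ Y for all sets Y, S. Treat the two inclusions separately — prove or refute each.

Forward inclusion. Let x ∈ ((S ∩ Y) ∩ S) ∩ Y. Then x ∈ Y ∩ S, from which x ∈ ((Y ∖ S) ∖ (Y ∪ S)) ∪ Y.

Reverse inclusion. This inclusion fails. Take Y = {1}, S = ∅; then 1 ∈ ((Y ∖ S) ∖ (Y ∪ S)) ∪ Y but 1 ∉ ((S ∩ Y) ∩ S) ∩ Y.

The sets are not equal: only the forward inclusion holds.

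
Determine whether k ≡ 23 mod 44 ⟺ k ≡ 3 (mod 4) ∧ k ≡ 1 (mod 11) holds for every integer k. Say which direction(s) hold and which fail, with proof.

The biconditional holds.

Forward direction. Suppose k ≡ 23 (mod 44); write k = 44j + 23. Since 4 ∣ 44, reducing mod 4 gives k ≡ 23 ≡ 3 (mod 4); since 11 ∣ 44, reducing mod 11 gives k ≡ 23 ≡ 1 (mod 11).

Converse. If k ≡ 3 (mod 4) and k ≡ 1 (mod 11), then by the Chinese remainder theorem k ≡ 23 (mod 44). This is exactly k ≡ 23 (mod 44).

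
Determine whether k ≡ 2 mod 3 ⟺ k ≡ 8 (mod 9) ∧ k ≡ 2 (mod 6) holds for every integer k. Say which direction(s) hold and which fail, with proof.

Only the converse holds.

(→) This fails: k = 2 gives 2 ≡ 2 (mod 3) but 2 ≡ 2 (mod 9), so the conjunction on the right does not hold.

(←) Conversely, if k ≡ 8 (mod 9) and k ≡ 2 (mod 6), then by the Chinese remainder theorem k ≡ 8 (mod 18). Since 8 ≡ 2 (mod 3) and 3 ∣ 18, we get k ≡ 2 (mod 3).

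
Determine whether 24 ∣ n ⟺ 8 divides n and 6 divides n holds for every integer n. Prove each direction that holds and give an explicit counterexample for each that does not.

Both directions hold.

(⟹) If 24 ∣ n, write n = 24q. Since 24 = 3·8, n = 8·(3q), so 8 ∣ n; and since 24 = 4·6, n = 6·(4q), so 6 ∣ n.

(⟸) Suppose 8 ∣ n and 6 ∣ n. Any common multiple of 8 and 6 is a multiple of their lcm; here lcm(8, 6) = 8·6/gcd(8, 6) = 48/2 = 24, so 24 ∣ n.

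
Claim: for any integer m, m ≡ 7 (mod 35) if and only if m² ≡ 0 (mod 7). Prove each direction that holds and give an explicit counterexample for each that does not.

Forward direction. Suppose m ≡ 7 (mod 35). Then m² ≡ 7² = 49 (mod 35), and since 7 ∣ 35, also m² ≡ 0 (mod 7).

Converse. This fails: take m = 0. Then 0² = 0 ≡ 0 (mod 7), yet 0 ≡ 0 (mod 35), not 7.

(⇒) holds; (⇐) fails.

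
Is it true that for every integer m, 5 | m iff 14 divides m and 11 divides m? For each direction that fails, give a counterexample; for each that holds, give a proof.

(⟹) This fails: take m = 5. Certainly 5 ∣ 5, but 14 ∤ 5.

(⟸) This fails: take m = 154. Both 14 ∣ 154 and 11 ∣ 154, yet 154 is not a multiple of 5 (since 154 = 30·5 + 4), so 5 ∤ 154.

(⇒) fails and (⇐) fails.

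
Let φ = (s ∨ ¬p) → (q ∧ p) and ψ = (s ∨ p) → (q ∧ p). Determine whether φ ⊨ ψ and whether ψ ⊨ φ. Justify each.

Neither implication holds.

(⟹) This fails. Under q = F, p = T, s = F, the left side is true but the right side is false.

(⟸) This fails. Under q = F, p = F, s = F, the left side is false but the right side is true.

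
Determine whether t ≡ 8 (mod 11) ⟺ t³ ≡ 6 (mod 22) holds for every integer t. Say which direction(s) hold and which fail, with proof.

Only the converse holds.

Forward direction. This fails: take t = 19. Then 19 ≡ 8 (mod 11), but 19³ = 6859 ≡ 17 (mod 22), not 6.

Converse. The residues r modulo 22 with r³ ≡ 6 (mod 22) are exactly {8}, and each is ≡ 8 (mod 11).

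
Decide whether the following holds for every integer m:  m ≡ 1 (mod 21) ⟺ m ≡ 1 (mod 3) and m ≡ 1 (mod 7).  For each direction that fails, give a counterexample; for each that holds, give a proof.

Forward direction. Suppose m ≡ 1 (mod 21); write m = 21j + 1. Since 3 ∣ 21, reducing mod 3 gives m ≡ 1 (mod 3); since 7 ∣ 21, reducing mod 7 gives m ≡ 1 (mod 7).

Converse. If m ≡ 1 (mod 3) and m ≡ 1 (mod 7), then by the Chinese remainder theorem m ≡ 1 (mod 21). This is exactly m ≡ 1 (mod 21).

Both directions hold; the statement is true.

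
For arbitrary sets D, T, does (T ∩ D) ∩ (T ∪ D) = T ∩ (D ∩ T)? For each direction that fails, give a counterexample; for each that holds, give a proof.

(⟹) Let x ∈ (T ∩ D) ∩ (T ∪ D). Then x ∈ D ∩ T, from which x ∈ T ∩ (D ∩ T).

(⟸) Let x ∈ T ∩ (D ∩ T). Then x ∈ D ∩ T, from which x ∈ (T ∩ D) ∩ (T ∪ D).

The two sets are equal.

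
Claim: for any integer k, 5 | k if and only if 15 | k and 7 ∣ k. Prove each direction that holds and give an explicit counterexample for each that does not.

(⇒) This fails: take k = 5. Certainly 5 ∣ 5, but 15 ∤ 5.

(⇐) Suppose 15 ∣ k and 7 ∣ k. Any common multiple of 15 and 7 is a multiple of their lcm; here gcd(15, 7) = 1, so lcm(15, 7) = 15·7 = 105, so 105 ∣ k. Since 5 ∣ 105, it follows that 5 ∣ k.

(⇒) fails; (⇐) holds.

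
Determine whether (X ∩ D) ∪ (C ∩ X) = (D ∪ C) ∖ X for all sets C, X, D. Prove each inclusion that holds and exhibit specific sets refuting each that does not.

(⟹) This inclusion fails. Take C = {1}, X = {1}, D = ∅; then 1 ∈ (X ∩ D) ∪ (C ∩ X) but 1 ∉ (D ∪ C) ∖ X.

(⟸) This inclusion fails. Take C = {1}, X = ∅, D = ∅; then 1 ∈ (D ∪ C) ∖ X but 1 ∉ (X ∩ D) ∪ (C ∩ X).

Neither inclusion holds.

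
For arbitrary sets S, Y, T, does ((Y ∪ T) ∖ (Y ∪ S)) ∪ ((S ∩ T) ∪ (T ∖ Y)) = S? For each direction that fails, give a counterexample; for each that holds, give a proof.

(⊆) fails and (⊇) fails.

Forward inclusion. This inclusion fails. Take S = ∅, Y = ∅, T = {1}; then 1 ∈ ((Y ∪ T) ∖ (Y ∪ S)) ∪ ((S ∩ T) ∪ (T ∖ Y)) but 1 ∉ S.

Reverse inclusion. This inclusion fails. Take S = {1}, Y = ∅, T = ∅; then 1 ∈ S but 1 ∉ ((Y ∪ T) ∖ (Y ∪ S)) ∪ ((S ∩ T) ∪ (T ∖ Y)).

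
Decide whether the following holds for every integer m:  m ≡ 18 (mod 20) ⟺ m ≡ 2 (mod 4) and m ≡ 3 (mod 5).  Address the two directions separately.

Converse. If m ≡ 2 (mod 4) and m ≡ 3 (mod 5), then by the Chinese remainder theorem m ≡ 18 (mod 20). This is exactly m ≡ 18 (mod 20).

Forward direction. Suppose m ≡ 18 (mod 20); write m = 20j + 18. Since 4 ∣ 20, reducing mod 4 gives m ≡ 18 ≡ 2 (mod 4); since 5 ∣ 20, reducing mod 5 gives m ≡ 18 ≡ 3 (mod 5).

Both directions hold.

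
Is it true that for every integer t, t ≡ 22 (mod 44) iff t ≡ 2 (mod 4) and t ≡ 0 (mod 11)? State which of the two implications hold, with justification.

Both directions hold.

(←) If t ≡ 2 (mod 4) and t ≡ 0 (mod 11), then by the Chinese remainder theorem t ≡ 22 (mod 44). This is exactly t ≡ 22 (mod 44).

(→) Suppose t ≡ 22 (mod 44); write t = 44j + 22. Since 4 ∣ 44, reducing mod 4 gives t ≡ 22 ≡ 2 (mod 4); since 11 ∣ 44, reducing mod 11 gives t ≡ 22 ≡ 0 (mod 11).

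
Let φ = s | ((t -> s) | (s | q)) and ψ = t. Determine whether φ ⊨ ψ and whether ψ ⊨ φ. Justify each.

(⇒) fails and (⇐) fails.

(⟹) This fails. Under q = F, s = F, t = F, the left side is true but the right side is false.

(⟸) This fails. Under q = F, s = F, t = T, the left side is false but the right side is true.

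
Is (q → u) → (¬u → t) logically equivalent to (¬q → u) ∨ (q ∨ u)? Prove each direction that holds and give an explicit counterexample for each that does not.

[⇒] This fails. Under t = T, q = F, u = F, the left side is true but the right side is false.

[⇐] Assume the antecedent. If q is true, (q → u) → (¬u → t) reduces to true regardless of the other variables. If q is false, the antecedent forces (t = F, q = F, u = T) or (t = T, q = F, u = T), and (q → u) → (¬u → t) holds there. Either way (q → u) → (¬u → t) holds.

Only the converse holds.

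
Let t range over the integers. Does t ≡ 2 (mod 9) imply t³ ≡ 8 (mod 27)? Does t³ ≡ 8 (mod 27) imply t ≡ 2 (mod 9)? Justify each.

[⇐] The residues r modulo 27 with r³ ≡ 8 (mod 27) are exactly {2, 11, 20}, and each is ≡ 2 (mod 9).

[⇒] Suppose t ≡ 2 (mod 9). Working modulo 27, t ∈ {2, 11, 20}; for each such r, r³ ≡ 8 (mod 27).

Both directions hold.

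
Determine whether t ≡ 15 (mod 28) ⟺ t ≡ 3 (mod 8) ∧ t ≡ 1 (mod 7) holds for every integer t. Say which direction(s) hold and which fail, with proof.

[⇒] This fails: t = 15 gives 15 ≡ 15 (mod 28) but 15 ≡ 7 (mod 8), so the conjunction on the right does not hold.

[⇐] Conversely, if t ≡ 3 (mod 8) and t ≡ 1 (mod 7), then by the Chinese remainder theorem t ≡ 43 (mod 56). Since 43 ≡ 15 (mod 28) and 28 ∣ 56, we get t ≡ 15 (mod 28).

Not equivalent: only (⇐) holds.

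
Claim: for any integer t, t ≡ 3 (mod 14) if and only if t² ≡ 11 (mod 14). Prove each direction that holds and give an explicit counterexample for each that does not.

[⇒] This fails: take t = 3. Then 3 ≡ 3 (mod 14), but 3² = 9 ≡ 9 (mod 14), not 11.

[⇐] This fails: take t = 5. Then 5² = 25 ≡ 11 (mod 14), yet 5 ≡ 5 (mod 14), not 3.

Neither implication holds.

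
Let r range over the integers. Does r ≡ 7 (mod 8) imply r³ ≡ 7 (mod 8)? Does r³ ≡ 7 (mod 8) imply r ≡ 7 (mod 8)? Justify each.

(⇒) Suppose r ≡ 7 (mod 8). Write r = 8j + 7. Then (8j + 7)³ = 512j³ + 1344j² + 1176j + 343 = 8(64j³ + 168j² + 147j + 42) + 7, so r³ ≡ 7 (mod 8).

(⇐) Conversely, suppose r³ ≡ 7 (mod 8). The only residue r in {0, …, 7} with r³ ≡ 7 (mod 8) is r = 7, so r ≡ 7 (mod 8).

Both implications hold.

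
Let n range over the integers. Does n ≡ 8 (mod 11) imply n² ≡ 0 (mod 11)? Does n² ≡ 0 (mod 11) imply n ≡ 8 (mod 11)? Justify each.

Both directions fail.

[⇒] This fails: take n = 8. Then 8 ≡ 8 (mod 11), but 8² = 64 ≡ 9 (mod 11), not 0.

[⇐] This fails: take n = 0. Then 0² = 0 ≡ 0 (mod 11), yet 0 ≡ 0 (mod 11), not 8.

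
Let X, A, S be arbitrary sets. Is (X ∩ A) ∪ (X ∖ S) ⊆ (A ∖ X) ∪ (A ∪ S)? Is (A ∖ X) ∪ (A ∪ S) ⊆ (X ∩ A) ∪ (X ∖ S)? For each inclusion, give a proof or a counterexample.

(⊆) This inclusion fails. Take X = {1}, A = ∅, S = ∅; then 1 ∈ (X ∩ A) ∪ (X ∖ S) but 1 ∉ (A ∖ X) ∪ (A ∪ S).

(⊇) This inclusion fails. Take X = ∅, A = {1}, S = ∅; then 1 ∈ (A ∖ X) ∪ (A ∪ S) but 1 ∉ (X ∩ A) ∪ (X ∖ S).

Neither inclusion holds.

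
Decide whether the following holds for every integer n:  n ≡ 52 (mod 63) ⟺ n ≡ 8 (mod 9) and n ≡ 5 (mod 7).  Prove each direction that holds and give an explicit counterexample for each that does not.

Neither implication holds.

[⇒] This fails: n = 52 gives 52 ≡ 52 (mod 63) but 52 ≡ 7 (mod 9), so the conjunction on the right does not hold.

[⇐] This fails: n = 26 satisfies both congruences on the right (26 ≡ 8 mod 9 and 26 ≡ 5 mod 7) yet 26 ≡ 26 (mod 63), not 52.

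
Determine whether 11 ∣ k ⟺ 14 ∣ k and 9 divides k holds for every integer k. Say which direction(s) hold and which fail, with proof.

[⇒] This fails: take k = 11. Certainly 11 ∣ 11, but 14 ∤ 11.

[⇐] This fails: take k = 126. Both 14 ∣ 126 and 9 ∣ 126, yet 126 is not a multiple of 11 (since 126 = 11·11 + 5), so 11 ∤ 126.

Neither direction holds.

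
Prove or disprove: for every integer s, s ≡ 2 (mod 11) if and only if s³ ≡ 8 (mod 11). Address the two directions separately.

Both implications hold.

(⇒) Suppose s ≡ 2 (mod 11). Write s = 11j + 2. Then (11j + 2)³ = 1331j³ + 726j² + 132j + 8 = 11(121j³ + 66j² + 12j) + 8, so s³ ≡ 8 (mod 11).

(⇐) Conversely, suppose s³ ≡ 8 (mod 11). The only residue r in {0, …, 10} with r³ ≡ 8 (mod 11) is r = 2, so s ≡ 2 (mod 11).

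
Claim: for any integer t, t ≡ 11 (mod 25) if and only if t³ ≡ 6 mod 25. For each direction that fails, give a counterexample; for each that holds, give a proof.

(←) Suppose t³ ≡ 6 (mod 25). The only residue r in {0, …, 24} with r³ ≡ 6 (mod 25) is r = 11, so t ≡ 11 (mod 25).

(→) Suppose t ≡ 11 (mod 25). Write t = 25j + 11. Then (25j + 11)³ = 15625j³ + 20625j² + 9075j + 1331 = 25(625j³ + 825j² + 363j + 53) + 6, so t³ ≡ 6 (mod 25).

Equivalent; both directions hold.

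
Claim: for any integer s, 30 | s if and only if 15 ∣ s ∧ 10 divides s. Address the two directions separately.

Both implications hold.

(→) If 30 ∣ s, write s = 30q. Since 30 = 2·15, s = 15·(2q), so 15 ∣ s; and since 30 = 3·10, s = 10·(3q), so 10 ∣ s.

(←) Suppose 15 ∣ s and 10 ∣ s. Any common multiple of 15 and 10 is a multiple of their lcm; here lcm(15, 10) = 15·10/gcd(15, 10) = 150/5 = 30, so 30 ∣ s.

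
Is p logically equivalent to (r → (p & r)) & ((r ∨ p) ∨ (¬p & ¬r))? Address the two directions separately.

(⇒) Assume the antecedent. If p is true, the consequent reduces to true regardless of the other variables. If p is false, the antecedent cannot hold. Either way the consequent holds.

(⇐) This fails. Under p = F, r = F, the left side is false but the right side is true.

The forward direction holds; the converse fails.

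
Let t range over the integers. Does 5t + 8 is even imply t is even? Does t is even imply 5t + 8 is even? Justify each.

The biconditional holds.

[⇐] Suppose t is even; write t = 2j. Then 5t + 8 = 5·(2j) + 8 = 2·5j + 8, which is even.

[⇒] Suppose 5t + 8 is even. Since 5 is odd, 5t and t have the same parity, so 5t + 8 ≡ t + 8 (mod 2). As 8 is even, 5t + 8 is even exactly when t is even. Thus t is even.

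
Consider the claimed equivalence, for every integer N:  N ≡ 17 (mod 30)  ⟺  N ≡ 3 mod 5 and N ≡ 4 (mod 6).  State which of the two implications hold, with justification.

(→) This fails: N = 17 gives 17 ≡ 17 (mod 30) but 17 ≡ 2 (mod 5), so the conjunction on the right does not hold.

(←) This fails: N = 28 satisfies both congruences on the right (28 ≡ 3 mod 5 and 28 ≡ 4 mod 6) yet 28 ≡ 28 (mod 30), not 17.

Neither direction holds.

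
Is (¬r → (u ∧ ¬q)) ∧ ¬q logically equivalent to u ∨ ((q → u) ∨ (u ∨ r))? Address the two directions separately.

Only the forward direction holds.

[⇒] Assume the antecedent. If r is true, u ∨ ((q → u) ∨ (u ∨ r)) reduces to true regardless of the other variables. If r is false, the antecedent forces (r = F, u = T, q = F), and u ∨ ((q → u) ∨ (u ∨ r)) holds there. Either way u ∨ ((q → u) ∨ (u ∨ r)) holds.

[⇐] This fails. Under r = F, u = F, q = F, the left side is false but the right side is true.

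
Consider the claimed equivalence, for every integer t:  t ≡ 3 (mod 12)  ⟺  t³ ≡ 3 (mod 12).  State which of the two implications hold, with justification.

(⇒) Suppose t ≡ 3 (mod 12). Write t = 12j + 3. Then (12j + 3)³ = 1728j³ + 1296j² + 324j + 27 = 12(144j³ + 108j² + 27j + 2) + 3, so t³ ≡ 3 (mod 12).

(⇐) Conversely, suppose t³ ≡ 3 (mod 12). The only residue r in {0, …, 11} with r³ ≡ 3 (mod 12) is r = 3, so t ≡ 3 (mod 12).

Equivalent; both directions hold.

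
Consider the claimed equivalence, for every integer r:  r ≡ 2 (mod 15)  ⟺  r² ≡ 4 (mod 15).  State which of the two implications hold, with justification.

Not equivalent: only (⇒) holds.

Forward direction. Suppose r ≡ 2 (mod 15). Write r = 15j + 2. Then (15j + 2)² = 225j² + 60j + 4 = 15(15j² + 4j) + 4, so r² ≡ 4 (mod 15).

Converse. This fails: take r = 7. Then 7² = 49 ≡ 4 (mod 15), yet 7 ≡ 7 (mod 15), not 2.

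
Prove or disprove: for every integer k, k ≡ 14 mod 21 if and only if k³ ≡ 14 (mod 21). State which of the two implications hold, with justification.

(→) Suppose k ≡ 14 mod 21. Write k = 21j + 14. Then (21j + 14)³ = 9261j³ + 18522j² + 12348j + 2744 = 21(441j³ + 882j² + 588j + 130) + 14, so k³ ≡ 14 (mod 21).

(←) Conversely, suppose k³ ≡ 14 (mod 21). The only residue r in {0, …, 20} with r³ ≡ 14 (mod 21) is r = 14, so k ≡ 14 (mod 21).

Both directions hold; the statement is true.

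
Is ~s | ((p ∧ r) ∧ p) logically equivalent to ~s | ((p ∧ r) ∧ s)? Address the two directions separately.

Both implications hold.

(⇒) Assume the antecedent. If s is true, the antecedent forces (p = T, r = T, s = T), and ~s | ((p ∧ r) ∧ s) holds there. If s is false, ~s | ((p ∧ r) ∧ s) reduces to true regardless of the other variables. Either way ~s | ((p ∧ r) ∧ s) holds.

(⇐) Assume the antecedent. If s is true, the antecedent forces (p = T, r = T, s = T), and ~s | ((p ∧ r) ∧ p) holds there. If s is false, ~s | ((p ∧ r) ∧ p) reduces to true regardless of the other variables. Either way ~s | ((p ∧ r) ∧ p) holds.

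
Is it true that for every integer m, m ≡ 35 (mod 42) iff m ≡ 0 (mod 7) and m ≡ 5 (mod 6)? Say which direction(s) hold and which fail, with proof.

Both implications hold.

(→) Suppose m ≡ 35 (mod 42); write m = 42j + 35. Since 7 ∣ 42, reducing mod 7 gives m ≡ 35 ≡ 0 (mod 7); since 6 ∣ 42, reducing mod 6 gives m ≡ 35 ≡ 5 (mod 6).

(←) Conversely, if m ≡ 0 (mod 7) and m ≡ 5 (mod 6), then by the Chinese remainder theorem m ≡ 35 (mod 42). This is exactly m ≡ 35 (mod 42).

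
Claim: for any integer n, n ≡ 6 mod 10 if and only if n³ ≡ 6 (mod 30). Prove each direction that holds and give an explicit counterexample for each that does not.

Only the reverse direction holds.

(←) The residues r modulo 30 with r³ ≡ 6 (mod 30) are exactly {6}, and each is ≡ 6 (mod 10).

(→) This fails: take n = 16. Then 16 ≡ 6 (mod 10), but 16³ = 4096 ≡ 16 (mod 30), not 6.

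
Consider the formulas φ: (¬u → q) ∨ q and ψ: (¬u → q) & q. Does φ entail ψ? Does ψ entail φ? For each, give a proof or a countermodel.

[⇒] This fails. Under q = F, u = T, the left side is true but the right side is false.

[⇐] Assume the antecedent. If q is true, (¬u → q) ∨ q reduces to true regardless of the other variables. If q is false, the antecedent cannot hold. Either way (¬u → q) ∨ q holds.

The forward direction fails; the converse holds.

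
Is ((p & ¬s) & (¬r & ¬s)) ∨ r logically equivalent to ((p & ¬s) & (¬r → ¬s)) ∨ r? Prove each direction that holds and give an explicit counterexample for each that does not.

Both implications hold.

Forward direction. Assume the antecedent. If r is true, ((p & ¬s) & (¬r → ¬s)) ∨ r reduces to true regardless of the other variables. If r is false, the antecedent forces (p = T, r = F, s = F), and ((p & ¬s) & (¬r → ¬s)) ∨ r holds there. Either way ((p & ¬s) & (¬r → ¬s)) ∨ r holds.

Converse. Assume the antecedent. If r is true, ((p & ¬s) & (¬r & ¬s)) ∨ r reduces to true regardless of the other variables. If r is false, the antecedent forces (p = T, r = F, s = F), and ((p & ¬s) & (¬r & ¬s)) ∨ r holds there. Either way ((p & ¬s) & (¬r & ¬s)) ∨ r holds.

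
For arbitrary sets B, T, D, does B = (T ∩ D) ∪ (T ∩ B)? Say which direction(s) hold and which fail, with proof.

(⊆) fails and (⊇) fails.

(⊆) This inclusion fails. Take B = {1}, T = ∅, D = ∅; then 1 ∈ B but 1 ∉ (T ∩ D) ∪ (T ∩ B).

(⊇) This inclusion fails. Take B = ∅, T = {1}, D = {1}; then 1 ∈ (T ∩ D) ∪ (T ∩ B) but 1 ∉ B.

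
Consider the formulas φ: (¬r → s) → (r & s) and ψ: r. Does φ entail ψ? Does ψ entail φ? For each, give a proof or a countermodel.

Neither implication holds.

(→) This fails. Under s = F, r = F, the left side is true but the right side is false.

(←) This fails. Under s = F, r = T, the left side is false but the right side is true.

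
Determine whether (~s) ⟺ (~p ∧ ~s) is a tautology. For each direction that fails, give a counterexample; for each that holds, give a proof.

Not equivalent: only (⇐) holds.

(→) This fails. Under s = F, p = T, the left side is true but the right side is false.

(←) Assume the antecedent. If s is true, the antecedent cannot hold. If s is false, ~s reduces to true regardless of the other variables. Either way ~s holds.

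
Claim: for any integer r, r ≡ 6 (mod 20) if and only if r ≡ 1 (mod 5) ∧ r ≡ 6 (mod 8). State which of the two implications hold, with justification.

(⇒) This fails: r = 26 gives 26 ≡ 6 (mod 20) but 26 ≡ 2 (mod 8), so the conjunction on the right does not hold.

(⇐) Conversely, if r ≡ 1 (mod 5) and r ≡ 6 (mod 8), then by the Chinese remainder theorem r ≡ 6 (mod 40). Since 6 ≡ 6 (mod 20) and 20 ∣ 40, we get r ≡ 6 (mod 20).

Not equivalent: only (⇐) holds.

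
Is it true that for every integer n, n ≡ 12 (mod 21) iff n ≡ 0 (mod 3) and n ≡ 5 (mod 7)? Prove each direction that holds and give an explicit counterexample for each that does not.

(⇐) If n ≡ 0 (mod 3) and n ≡ 5 (mod 7), then by the Chinese remainder theorem n ≡ 12 (mod 21). This is exactly n ≡ 12 (mod 21).

(⇒) Suppose n ≡ 12 (mod 21); write n = 21j + 12. Since 3 ∣ 21, reducing mod 3 gives n ≡ 12 ≡ 0 (mod 3); since 7 ∣ 21, reducing mod 7 gives n ≡ 12 ≡ 5 (mod 7).

Both directions hold.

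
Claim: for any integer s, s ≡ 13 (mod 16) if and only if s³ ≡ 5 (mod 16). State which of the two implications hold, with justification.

Forward direction. Suppose s ≡ 13 (mod 16). Write s = 16j + 13. Then (16j + 13)³ = 4096j³ + 9984j² + 8112j + 2197 = 16(256j³ + 624j² + 507j + 137) + 5, so s³ ≡ 5 (mod 16).

Converse. Suppose s³ ≡ 5 (mod 16). The only residue r in {0, …, 15} with r³ ≡ 5 (mod 16) is r = 13, so s ≡ 13 (mod 16).

Both directions hold; the statement is true.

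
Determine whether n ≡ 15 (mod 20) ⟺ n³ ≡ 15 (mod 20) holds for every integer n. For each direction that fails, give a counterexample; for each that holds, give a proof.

Both directions hold.

(⇒) Suppose n ≡ 15 (mod 20). Write n = 20j + 15. Then (20j + 15)³ = 8000j³ + 18000j² + 13500j + 3375 = 20(400j³ + 900j² + 675j + 168) + 15, so n³ ≡ 15 (mod 20).

(⇐) Conversely, suppose n³ ≡ 15 (mod 20). The only residue r in {0, …, 19} with r³ ≡ 15 (mod 20) is r = 15, so n ≡ 15 (mod 20).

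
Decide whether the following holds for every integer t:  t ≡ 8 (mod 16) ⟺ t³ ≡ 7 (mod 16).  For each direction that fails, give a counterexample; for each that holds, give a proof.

Neither implication holds.

(⇒) This fails: take t = 8. Then 8 ≡ 8 (mod 16), but 8³ = 512 ≡ 0 (mod 16), not 7.

(⇐) This fails: take t = 7. Then 7³ = 343 ≡ 7 (mod 16), yet 7 ≡ 7 (mod 16), not 8.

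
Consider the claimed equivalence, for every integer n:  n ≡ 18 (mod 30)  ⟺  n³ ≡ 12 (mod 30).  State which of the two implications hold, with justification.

Equivalent; both directions hold.

(⇐) Suppose n³ ≡ 12 (mod 30). The only residue r in {0, …, 29} with r³ ≡ 12 (mod 30) is r = 18, so n ≡ 18 (mod 30).

(⇒) Suppose n ≡ 18 (mod 30). Write n = 30j + 18. Then (30j + 18)³ = 27000j³ + 48600j² + 29160j + 5832 = 30(900j³ + 1620j² + 972j + 194) + 12, so n³ ≡ 12 (mod 30).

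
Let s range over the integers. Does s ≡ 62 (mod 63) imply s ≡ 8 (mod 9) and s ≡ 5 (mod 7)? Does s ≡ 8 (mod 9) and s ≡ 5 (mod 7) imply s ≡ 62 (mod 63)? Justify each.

[⇒] This fails: s = 62 gives 62 ≡ 62 (mod 63) but 62 ≡ 6 (mod 7), so the conjunction on the right does not hold.

[⇐] This fails: s = 26 satisfies both congruences on the right (26 ≡ 8 mod 9 and 26 ≡ 5 mod 7) yet 26 ≡ 26 (mod 63), not 62.

Both directions fail.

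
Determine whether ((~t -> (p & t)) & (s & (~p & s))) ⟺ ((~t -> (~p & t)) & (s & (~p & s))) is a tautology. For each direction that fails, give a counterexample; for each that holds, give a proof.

(⟹) Assume the antecedent. If t is true, the antecedent forces (t = T, p = F, s = T), and the consequent holds there. If t is false, the antecedent cannot hold. Either way the consequent holds.

(⟸) Assume the antecedent. If t is true, the antecedent forces (t = T, p = F, s = T), and the consequent holds there. If t is false, the antecedent cannot hold. Either way the consequent holds.

The biconditional holds.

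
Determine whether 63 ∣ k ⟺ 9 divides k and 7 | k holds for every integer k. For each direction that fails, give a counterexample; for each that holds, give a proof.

Converse. Suppose 9 ∣ k and 7 ∣ k. Any common multiple of 9 and 7 is a multiple of their lcm; here gcd(9, 7) = 1, so lcm(9, 7) = 9·7 = 63, so 63 ∣ k.

Forward direction. If 63 ∣ k, write k = 63q. Since 63 = 7·9, k = 9·(7q), so 9 ∣ k; and since 63 = 9·7, k = 7·(9q), so 7 ∣ k.

Equivalent; both directions hold.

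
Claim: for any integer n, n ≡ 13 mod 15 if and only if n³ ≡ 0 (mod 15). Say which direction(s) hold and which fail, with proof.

Neither implication holds.

(⟹) This fails: take n = 13. Then 13 ≡ 13 (mod 15), but 13³ = 2197 ≡ 7 (mod 15), not 0.

(⟸) This fails: take n = 0. Then 0³ = 0 ≡ 0 (mod 15), yet 0 ≡ 0 (mod 15), not 13.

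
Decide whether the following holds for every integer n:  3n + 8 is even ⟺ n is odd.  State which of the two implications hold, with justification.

(→) This fails: n = 4 gives 3n + 8 = 20, which is even, but 4 is even, not odd.

(←) This also fails: n = 3 is odd, but 3n + 8 = 17 is odd, not even.

Neither direction holds.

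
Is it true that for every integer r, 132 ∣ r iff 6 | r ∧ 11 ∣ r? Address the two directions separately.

The forward direction holds; the converse fails.

[⇒] If 132 ∣ r, write r = 132q. Since 132 = 22·6, r = 6·(22q), so 6 ∣ r; and since 132 = 12·11, r = 11·(12q), so 11 ∣ r.

[⇐] This fails: take r = 66. Both 6 ∣ 66 and 11 ∣ 66, yet 66 is not a multiple of 132 (since 66 = 0·132 + 66), so 132 ∤ 66.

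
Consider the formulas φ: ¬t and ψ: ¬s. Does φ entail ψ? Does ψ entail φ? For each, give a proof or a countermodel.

Both directions fail.

(⟹) This fails. Under s = T, t = F, the left side is true but the right side is false.

(⟸) This fails. Under s = F, t = T, the left side is false but the right side is true.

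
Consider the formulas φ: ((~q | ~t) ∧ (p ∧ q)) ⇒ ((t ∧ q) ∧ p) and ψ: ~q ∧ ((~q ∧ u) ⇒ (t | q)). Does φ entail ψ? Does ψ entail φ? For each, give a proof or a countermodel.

Only the reverse direction holds.

Forward direction. This fails. Under q = T, p = F, t = F, u = F, the left side is true but the right side is false.

Converse. Assume the antecedent. If q is true, the antecedent cannot hold. If q is false, the consequent reduces to true regardless of the other variables. Either way the consequent holds.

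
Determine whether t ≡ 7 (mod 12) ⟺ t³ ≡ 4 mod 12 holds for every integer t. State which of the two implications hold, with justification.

(⟹) This fails: take t = 7. Then 7 ≡ 7 (mod 12), but 7³ = 343 ≡ 7 (mod 12), not 4.

(⟸) This fails: take t = 4. Then 4³ = 64 ≡ 4 (mod 12), yet 4 ≡ 4 (mod 12), not 7.

Neither direction holds.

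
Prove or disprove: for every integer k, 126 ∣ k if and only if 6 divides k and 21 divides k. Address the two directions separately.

(⟹) If 126 ∣ k, write k = 126q. Since 126 = 21·6, k = 6·(21q), so 6 ∣ k; and since 126 = 6·21, k = 21·(6q), so 21 ∣ k.

(⟸) This fails: take k = 42. Both 6 ∣ 42 and 21 ∣ 42, yet 42 is not a multiple of 126 (since 42 = 0·126 + 42), so 126 ∤ 42.

The forward direction holds; the converse fails.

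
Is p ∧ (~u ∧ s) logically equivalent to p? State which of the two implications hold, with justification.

Not equivalent: only (⇒) holds.

(⟹) Assume the antecedent. If u is true, the antecedent cannot hold. If u is false, the antecedent forces (u = F, s = T, p = T), and p holds there. Either way p holds.

(⟸) This fails. Under u = F, s = F, p = T, the left side is false but the right side is true.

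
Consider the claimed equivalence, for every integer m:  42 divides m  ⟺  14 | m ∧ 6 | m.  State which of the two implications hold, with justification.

[⇒] If 42 ∣ m, write m = 42q. Since 42 = 3·14, m = 14·(3q), so 14 ∣ m; and since 42 = 7·6, m = 6·(7q), so 6 ∣ m.

[⇐] Suppose 14 ∣ m and 6 ∣ m. Any common multiple of 14 and 6 is a multiple of their lcm; here lcm(14, 6) = 14·6/gcd(14, 6) = 84/2 = 42, so 42 ∣ m.

Both implications hold.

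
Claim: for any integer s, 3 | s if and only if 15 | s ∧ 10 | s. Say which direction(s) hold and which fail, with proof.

The forward direction fails; the converse holds.

Forward direction. This fails: take s = 3. Certainly 3 ∣ 3, but 15 ∤ 3.

Converse. Suppose 15 ∣ s and 10 ∣ s. Any common multiple of 15 and 10 is a multiple of their lcm; here lcm(15, 10) = 15·10/gcd(15, 10) = 150/5 = 30, so 30 ∣ s. Since 3 ∣ 30, it follows that 3 ∣ s.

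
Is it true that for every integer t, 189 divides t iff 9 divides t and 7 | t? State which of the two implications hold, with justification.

(⟹) If 189 ∣ t, write t = 189q. Since 189 = 21·9, t = 9·(21q), so 9 ∣ t; and since 189 = 27·7, t = 7·(27q), so 7 ∣ t.

(⟸) This fails: take t = 63. Both 9 ∣ 63 and 7 ∣ 63, yet 63 is not a multiple of 189 (since 63 = 0·189 + 63), so 189 ∤ 63.

Only the forward implication holds.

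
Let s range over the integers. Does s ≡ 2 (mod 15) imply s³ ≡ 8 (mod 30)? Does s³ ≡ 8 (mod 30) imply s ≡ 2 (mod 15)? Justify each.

(←) The residues r modulo 30 with r³ ≡ 8 (mod 30) are exactly {2}, and each is ≡ 2 (mod 15).

(→) This fails: take s = 17. Then 17 ≡ 2 (mod 15), but 17³ = 4913 ≡ 23 (mod 30), not 8.

Only the reverse direction holds.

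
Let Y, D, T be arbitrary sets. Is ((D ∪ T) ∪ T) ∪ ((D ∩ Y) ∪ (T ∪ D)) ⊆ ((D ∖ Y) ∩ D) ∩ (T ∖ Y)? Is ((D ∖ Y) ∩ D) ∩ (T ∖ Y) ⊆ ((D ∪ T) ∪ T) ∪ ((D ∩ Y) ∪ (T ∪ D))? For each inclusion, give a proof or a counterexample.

(⟸) Let x ∈ ((D ∖ Y) ∩ D) ∩ (T ∖ Y). Then x ∈ D ∩ T and x ∉ Y, from which x ∈ ((D ∪ T) ∪ T) ∪ ((D ∩ Y) ∪ (T ∪ D)).

(⟹) This inclusion fails. Take Y = ∅, D = {1}, T = ∅; then 1 ∈ ((D ∪ T) ∪ T) ∪ ((D ∩ Y) ∪ (T ∪ D)) but 1 ∉ ((D ∖ Y) ∩ D) ∩ (T ∖ Y).

Only the reverse inclusion holds.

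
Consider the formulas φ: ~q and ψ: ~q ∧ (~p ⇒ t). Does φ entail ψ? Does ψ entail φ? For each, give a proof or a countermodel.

(→) This fails. Under p = F, q = F, t = F, the left side is true but the right side is false.

(←) Assume the antecedent. If p is true, the antecedent forces (p = T, q = F, t = F) or (p = T, q = F, t = T), and ~q holds there. If p is false, the antecedent forces (p = F, q = F, t = T), and ~q holds there. Either way ~q holds.

Only the converse holds.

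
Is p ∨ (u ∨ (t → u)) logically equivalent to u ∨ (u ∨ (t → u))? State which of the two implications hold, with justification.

Converse. Assume the antecedent. If t is true, the antecedent forces (t = T, u = T, p = F) or (t = T, u = T, p = T), and p ∨ (u ∨ (t → u)) holds there. If t is false, p ∨ (u ∨ (t → u)) reduces to true regardless of the other variables. Either way p ∨ (u ∨ (t → u)) holds.

Forward direction. This fails. Under t = T, u = F, p = T, the left side is true but the right side is false.

Only the reverse direction holds.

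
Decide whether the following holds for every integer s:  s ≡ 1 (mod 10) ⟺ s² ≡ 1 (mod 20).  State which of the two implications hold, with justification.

[⇒] Suppose s ≡ 1 (mod 10). Working modulo 20, s ∈ {1, 11}; for each such r, r² ≡ 1 (mod 20).

[⇐] This fails: take s = 9. Then 9² = 81 ≡ 1 (mod 20), yet 9 ≡ 9 (mod 10), not 1.

Not equivalent: only (⇒) holds.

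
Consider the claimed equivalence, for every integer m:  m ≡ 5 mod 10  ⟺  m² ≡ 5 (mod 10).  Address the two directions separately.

(⟸) Suppose m² ≡ 5 (mod 10). The only residue r in {0, …, 9} with r² ≡ 5 (mod 10) is r = 5, so m ≡ 5 (mod 10).

(⟹) Suppose m ≡ 5 mod 10. Write m = 10j + 5. Then (10j + 5)² = 100j² + 100j + 25 = 10(10j² + 10j + 2) + 5, so m² ≡ 5 (mod 10).

Equivalent; both directions hold.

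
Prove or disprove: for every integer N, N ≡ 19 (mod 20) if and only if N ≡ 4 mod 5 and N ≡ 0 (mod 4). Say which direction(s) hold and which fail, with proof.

[⇒] This fails: N = 19 gives 19 ≡ 19 (mod 20) but 19 ≡ 3 (mod 4), so the conjunction on the right does not hold.

[⇐] This fails: N = 4 satisfies both congruences on the right (4 ≡ 4 mod 5 and 4 ≡ 0 mod 4) yet 4 ≡ 4 (mod 20), not 19.

Neither direction holds.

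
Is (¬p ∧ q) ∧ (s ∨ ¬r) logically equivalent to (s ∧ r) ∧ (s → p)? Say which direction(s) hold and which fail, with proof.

(→) This fails. Under s = F, r = F, p = F, q = T, the left side is true but the right side is false.

(←) This fails. Under s = T, r = T, p = T, q = T, the left side is false but the right side is true.

Neither implication holds.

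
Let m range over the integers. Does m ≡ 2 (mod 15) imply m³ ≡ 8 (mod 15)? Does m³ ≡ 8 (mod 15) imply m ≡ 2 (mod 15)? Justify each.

Equivalent; both directions hold.

(⇒) Suppose m ≡ 2 (mod 15). Write m = 15j + 2. Then (15j + 2)³ = 3375j³ + 1350j² + 180j + 8 = 15(225j³ + 90j² + 12j) + 8, so m³ ≡ 8 (mod 15).

(⇐) Conversely, suppose m³ ≡ 8 (mod 15). The only residue r in {0, …, 14} with r³ ≡ 8 (mod 15) is r = 2, so m ≡ 2 (mod 15).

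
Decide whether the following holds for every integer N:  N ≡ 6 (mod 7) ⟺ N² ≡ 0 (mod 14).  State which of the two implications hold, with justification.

(⇒) fails and (⇐) fails.

(⟹) This fails: take N = 6. Then 6 ≡ 6 (mod 7), but 6² = 36 ≡ 8 (mod 14), not 0.

(⟸) This fails: take N = 0. Then 0² = 0 ≡ 0 (mod 14), yet 0 ≡ 0 (mod 7), not 6.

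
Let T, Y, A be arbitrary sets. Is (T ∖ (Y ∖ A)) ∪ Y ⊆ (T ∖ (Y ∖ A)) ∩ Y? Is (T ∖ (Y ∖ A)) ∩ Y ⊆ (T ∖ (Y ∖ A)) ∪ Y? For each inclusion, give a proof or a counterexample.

(⟸) Let x ∈ (T ∖ (Y ∖ A)) ∩ Y. Then x ∈ T ∩ Y ∩ A, from which x ∈ (T ∖ (Y ∖ A)) ∪ Y.

(⟹) This inclusion fails. Take T = {1}, Y = ∅, A = ∅; then 1 ∈ (T ∖ (Y ∖ A)) ∪ Y but 1 ∉ (T ∖ (Y ∖ A)) ∩ Y.

The sets are not equal: only the reverse inclusion holds.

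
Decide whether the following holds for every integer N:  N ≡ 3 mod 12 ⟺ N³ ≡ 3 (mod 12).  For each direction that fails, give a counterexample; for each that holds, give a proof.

[⇐] For the converse, argue contrapositively. If N ≢ 3 (mod 12), then N is congruent to one of 0, 1, 2, 4, 5, 6, 7, 8, 9, 10, 11 modulo 12, and these give N³ ≡ 0, 1, 8, 4, 5, 0, 7, 8, 9, 4, 11 respectively — never 3.

[⇒] Suppose N ≡ 3 mod 12. Write N = 12j + 3. Then (12j + 3)³ = 1728j³ + 1296j² + 324j + 27 = 12(144j³ + 108j² + 27j + 2) + 3, so N³ ≡ 3 (mod 12).

Equivalent; both directions hold.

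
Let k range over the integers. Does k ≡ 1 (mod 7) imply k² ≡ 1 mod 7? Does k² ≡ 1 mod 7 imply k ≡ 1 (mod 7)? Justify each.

(→) Suppose k ≡ 1 (mod 7). Write k = 7j + 1. Then (7j + 1)² = 49j² + 14j + 1 = 7(7j² + 2j) + 1, so k² ≡ 1 (mod 7).

(←) This fails: take k = 6. Then 6² = 36 ≡ 1 (mod 7), yet 6 ≡ 6 (mod 7), not 1.

The forward direction holds; the converse fails.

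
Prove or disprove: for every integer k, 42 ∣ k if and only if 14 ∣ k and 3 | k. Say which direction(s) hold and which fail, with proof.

(→) If 42 ∣ k, write k = 42q. Since 42 = 3·14, k = 14·(3q), so 14 ∣ k; and since 42 = 14·3, k = 3·(14q), so 3 ∣ k.

(←) Suppose 14 ∣ k and 3 ∣ k. Any common multiple of 14 and 3 is a multiple of their lcm; here gcd(14, 3) = 1, so lcm(14, 3) = 14·3 = 42, so 42 ∣ k.

Both directions hold; the statement is true.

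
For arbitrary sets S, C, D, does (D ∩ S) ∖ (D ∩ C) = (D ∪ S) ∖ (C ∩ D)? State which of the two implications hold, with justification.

The sets are not equal: only the forward inclusion holds.

Forward inclusion. Let x ∈ (D ∩ S) ∖ (D ∩ C). Then x ∈ S ∩ D and x ∉ C, from which x ∈ (D ∪ S) ∖ (C ∩ D).

Reverse inclusion. This inclusion fails. Take S = {1}, C = ∅, D = ∅; then 1 ∈ (D ∪ S) ∖ (C ∩ D) but 1 ∉ (D ∩ S) ∖ (D ∩ C).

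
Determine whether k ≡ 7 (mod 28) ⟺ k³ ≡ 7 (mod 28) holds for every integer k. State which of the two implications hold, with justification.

(⇒) Suppose k ≡ 7 (mod 28). Write k = 28j + 7. Then (28j + 7)³ = 21952j³ + 16464j² + 4116j + 343 = 28(784j³ + 588j² + 147j + 12) + 7, so k³ ≡ 7 (mod 28).

(⇐) Conversely, suppose k³ ≡ 7 (mod 28). The only residue r in {0, …, 27} with r³ ≡ 7 (mod 28) is r = 7, so k ≡ 7 (mod 28).

The biconditional holds.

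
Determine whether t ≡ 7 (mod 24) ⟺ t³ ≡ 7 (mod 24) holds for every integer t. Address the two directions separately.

Converse. Suppose t³ ≡ 7 (mod 24). The only residue r in {0, …, 23} with r³ ≡ 7 (mod 24) is r = 7, so t ≡ 7 (mod 24).

Forward direction. Suppose t ≡ 7 (mod 24). Write t = 24j + 7. Then (24j + 7)³ = 13824j³ + 12096j² + 3528j + 343 = 24(576j³ + 504j² + 147j + 14) + 7, so t³ ≡ 7 (mod 24).

Both implications hold.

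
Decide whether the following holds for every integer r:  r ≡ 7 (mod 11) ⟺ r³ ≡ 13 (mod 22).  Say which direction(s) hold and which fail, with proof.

Only the reverse direction holds.

(⟹) This fails: take r = 18. Then 18 ≡ 7 (mod 11), but 18³ = 5832 ≡ 2 (mod 22), not 13.

(⟸) Conversely, the residues r modulo 22 with r³ ≡ 13 (mod 22) are exactly {7}, and each is ≡ 7 (mod 11).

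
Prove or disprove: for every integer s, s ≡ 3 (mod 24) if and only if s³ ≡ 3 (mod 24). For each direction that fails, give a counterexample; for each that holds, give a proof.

(⇐) Suppose s³ ≡ 3 (mod 24). The only residue r in {0, …, 23} with r³ ≡ 3 (mod 24) is r = 3, so s ≡ 3 (mod 24).

(⇒) Suppose s ≡ 3 (mod 24). Write s = 24j + 3. Then (24j + 3)³ = 13824j³ + 5184j² + 648j + 27 = 24(576j³ + 216j² + 27j + 1) + 3, so s³ ≡ 3 (mod 24).

Both directions hold; the statement is true.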